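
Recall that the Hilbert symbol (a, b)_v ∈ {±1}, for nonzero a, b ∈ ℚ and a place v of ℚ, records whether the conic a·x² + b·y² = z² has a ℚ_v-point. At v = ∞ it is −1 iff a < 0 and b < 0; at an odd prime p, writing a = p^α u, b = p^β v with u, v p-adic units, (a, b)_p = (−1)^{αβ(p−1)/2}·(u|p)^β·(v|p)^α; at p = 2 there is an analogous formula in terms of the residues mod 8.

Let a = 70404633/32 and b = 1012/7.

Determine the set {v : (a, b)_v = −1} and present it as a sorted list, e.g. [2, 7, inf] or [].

Mod squares: a ≡ 193154, b ≡ 1771. Check v ∈ {∞, 2, 3, 7, 11, 13, 17, 19, 23}.
v=3: a=3^6·(≡2), b=3^0·(≡1) mod 3; (2|3)=-1, (1|3)=+1; (−1)^{6·0·1}·(-1)^0·(+1)^6 = +1.
v=7: a=7^0·(≡3), b=7^-1·(≡4) mod 7; (3|7)=-1, (4|7)=+1; (−1)^{0·-1·3}·(-1)^-1·(+1)^0 = -1.
v=∞: 193154 > 0 and 1771 > 0  ⇒  (a,b)_∞ = +1.
v=23: a=23^1·(≡18), b=23^1·(≡3) mod 23; (18|23)=+1, (3|23)=+1; (−1)^{1·1·11}·(+1)^1·(+1)^1 = -1.
v=11: a=11^0·(≡9), b=11^1·(≡10) mod 11; (9|11)=+1, (10|11)=-1; (−1)^{0·1·5}·(+1)^1·(-1)^0 = +1.
v=13: a=13^1·(≡1), b=13^0·(≡9) mod 13; (1|13)=+1, (9|13)=+1; (−1)^{1·0·6}·(+1)^0·(+1)^1 = +1.
v=19: a=19^1·(≡1), b=19^0·(≡17) mod 19; (1|19)=+1, (17|19)=+1; (−1)^{1·0·9}·(+1)^0·(+1)^1 = +1.
v=17: a=17^1·(≡3), b=17^0·(≡11) mod 17; (3|17)=-1, (11|17)=-1; (−1)^{1·0·8}·(-1)^0·(-1)^1 = -1.
v=2: v_2(a)=-5, v_2(b)=2; units ≡ 1, 3 (mod 8); ε·ε+αω+βω = 0·1+-5·1+2·0 ≡ 1  ⇒  (a,b)_2 = -1.
Ram(193154, 1771) = {2, 7, 17, 23}; no ℚ_2-point on the conic.

[2, 7, 17, 23]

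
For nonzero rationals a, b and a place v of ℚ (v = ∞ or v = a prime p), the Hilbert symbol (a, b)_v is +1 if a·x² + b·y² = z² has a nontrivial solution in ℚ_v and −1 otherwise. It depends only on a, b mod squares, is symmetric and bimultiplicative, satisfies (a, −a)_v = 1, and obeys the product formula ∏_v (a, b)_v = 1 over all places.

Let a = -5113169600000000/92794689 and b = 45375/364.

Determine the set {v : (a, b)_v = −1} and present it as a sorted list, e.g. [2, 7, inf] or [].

[7, 13]

Mod squares: a ≡ -11, b ≡ 1365. Check v ∈ {∞, 2, 3, 5, 7, 11, 13, 19}.
v=∞: -11 < 0 and 1365 > 0  ⇒  (a,b)_∞ = +1.
v=3: a=3^-2·(≡1), b=3^1·(≡2) mod 3; (1|3)=+1, (2|3)=-1; (−1)^{-2·1·1}·(+1)^1·(-1)^-2 = +1.
v=19: a=19^-2·(≡2), b=19^0·(≡1) mod 19; (2|19)=-1, (1|19)=+1; (−1)^{-2·0·9}·(-1)^0·(+1)^-2 = +1.
v=13: a=13^-4·(≡6), b=13^-1·(≡9) mod 13; (6|13)=-1, (9|13)=+1; (−1)^{-4·-1·6}·(-1)^-1·(+1)^-4 = -1.
v=2: v_2(a)=12, v_2(b)=-2; units ≡ 5, 5 (mod 8); ε·ε+αω+βω = 0·0+12·1+-2·1 ≡ 0  ⇒  (a,b)_2 = +1.
v=7: a=7^4·(≡3), b=7^-1·(≡5) mod 7; (3|7)=-1, (5|7)=-1; (−1)^{4·-1·3}·(-1)^-1·(-1)^4 = -1.
v=5: a=5^8·(≡1), b=5^3·(≡2) mod 5; (1|5)=+1, (2|5)=-1; (−1)^{8·3·2}·(+1)^3·(-1)^8 = +1.
v=11: a=11^3·(≡2), b=11^2·(≡1) mod 11; (2|11)=-1, (1|11)=+1; (−1)^{3·2·5}·(-1)^2·(+1)^3 = +1.
Ram(-11, 1365) = {7, 13}; no ℚ_7-point on the conic.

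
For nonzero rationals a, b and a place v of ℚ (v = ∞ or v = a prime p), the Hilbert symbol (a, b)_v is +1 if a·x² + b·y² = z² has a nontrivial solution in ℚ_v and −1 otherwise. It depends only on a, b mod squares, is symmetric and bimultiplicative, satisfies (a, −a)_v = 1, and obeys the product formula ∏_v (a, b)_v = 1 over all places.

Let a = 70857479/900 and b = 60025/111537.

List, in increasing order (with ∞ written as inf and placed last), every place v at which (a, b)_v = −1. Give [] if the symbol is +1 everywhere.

[17, 37]

(a, b) ≡ (11951, 17) mod (ℚ^×)²; places V = {2, 3, 5, 7, 11, 17, 19, 37, ∞}.
(a,b)_3: α=-2, u≡2; β=-8, v≡2 (mod 3); (2|3)=-1, (2|3)=-1; sign (−1)^0·-1^-8·-1^-2 = +1.
(a,b)_2: α=-2, β=0; u≡7, v≡1 (mod 8); ε(u)ε(v)=1·0, αω(v)=-2·0, βω(u)=0·0; sum ≡ 0  ⇒  +1.
(a,b)_11: α=2, u≡4; β=0, v≡8 (mod 11); (4|11)=+1, (8|11)=-1; sign (−1)^0·+1^0·-1^2 = +1.
(a,b)_19: α=1, u≡3; β=0, v≡6 (mod 19); (3|19)=-1, (6|19)=+1; sign (−1)^0·-1^0·+1^1 = +1.
(a,b)_5: α=-2, u≡4; β=2, v≡3 (mod 5); (4|5)=+1, (3|5)=-1; sign (−1)^0·+1^2·-1^-2 = +1.
(a,b)_37: α=1, u≡11; β=0, v≡22 (mod 37); (11|37)=+1, (22|37)=-1; sign (−1)^0·+1^0·-1^1 = -1.
(a,b)_7: α=2, u≡1; β=4, v≡3 (mod 7); (1|7)=+1, (3|7)=-1; sign (−1)^0·+1^4·-1^2 = +1.
(a,b)_17: α=1, u≡7; β=-1, v≡2 (mod 17); (7|17)=-1, (2|17)=+1; sign (−1)^0·-1^-1·+1^1 = -1.
(a,b)_∞: sgn(11951)=+, sgn(17)=+, so +1.
Ram(11951, 17) = {17, 37}; no ℚ_17-point on the conic.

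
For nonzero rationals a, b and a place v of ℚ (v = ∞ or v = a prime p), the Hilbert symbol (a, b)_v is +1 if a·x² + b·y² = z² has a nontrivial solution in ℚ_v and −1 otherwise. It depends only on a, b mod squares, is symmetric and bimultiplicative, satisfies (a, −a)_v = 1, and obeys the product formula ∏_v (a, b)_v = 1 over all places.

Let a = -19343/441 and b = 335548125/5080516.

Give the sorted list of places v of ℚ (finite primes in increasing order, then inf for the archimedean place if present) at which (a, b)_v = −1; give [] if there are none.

Mod squares: a ≡ -23, b ≡ 493. Check v ∈ {∞, 2, 3, 5, 7, 11, 17, 23, 29}.
v=3: a=3^-2·(≡1), b=3^2·(≡1) mod 3; (1|3)=+1, (1|3)=+1; (−1)^{-2·2·1}·(+1)^2·(+1)^-2 = +1.
v=7: a=7^-2·(≡6), b=7^-4·(≡5) mod 7; (6|7)=-1, (5|7)=-1; (−1)^{-2·-4·3}·(-1)^-4·(-1)^-2 = +1.
v=17: a=17^0·(≡14), b=17^1·(≡7) mod 17; (14|17)=-1, (7|17)=-1; (−1)^{0·1·8}·(-1)^1·(-1)^0 = -1.
v=23: a=23^1·(≡14), b=23^-2·(≡14) mod 23; (14|23)=-1, (14|23)=-1; (−1)^{1·-2·11}·(-1)^-2·(-1)^1 = -1.
v=2: v_2(a)=0, v_2(b)=-2; units ≡ 1, 5 (mod 8); ε·ε+αω+βω = 0·0+0·1+-2·0 ≡ 0  ⇒  (a,b)_2 = +1.
v=5: a=5^0·(≡2), b=5^4·(≡2) mod 5; (2|5)=-1, (2|5)=-1; (−1)^{0·4·2}·(-1)^4·(-1)^0 = +1.
v=11: a=11^0·(≡6), b=11^2·(≡3) mod 11; (6|11)=-1, (3|11)=+1; (−1)^{0·2·5}·(-1)^2·(+1)^0 = +1.
v=29: a=29^2·(≡1), b=29^1·(≡10) mod 29; (1|29)=+1, (10|29)=-1; (−1)^{2·1·14}·(+1)^1·(-1)^2 = +1.
v=∞: -23 < 0 and 493 > 0  ⇒  (a,b)_∞ = +1.
(-23, 493 / ℚ) ramifies at {17, 23}: a division algebra.

[17, 23]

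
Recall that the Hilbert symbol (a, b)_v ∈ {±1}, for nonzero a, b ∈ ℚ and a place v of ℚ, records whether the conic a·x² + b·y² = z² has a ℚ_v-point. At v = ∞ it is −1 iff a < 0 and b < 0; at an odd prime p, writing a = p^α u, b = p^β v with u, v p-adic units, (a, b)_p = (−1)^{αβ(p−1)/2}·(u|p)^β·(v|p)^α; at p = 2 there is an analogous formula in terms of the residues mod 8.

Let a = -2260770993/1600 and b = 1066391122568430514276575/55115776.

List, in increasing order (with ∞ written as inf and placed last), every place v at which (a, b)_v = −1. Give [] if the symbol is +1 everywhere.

[2, 3, 13, 17]

(a, b) ≡ (-96577, 22287) mod (ℚ^×)²; places V = {2, 3, 5, 7, 11, 13, 17, 19, 23, 29, 53, ∞}.
(a,b)_53: α=0, u≡24; β=2, v≡39 (mod 53); (24|53)=+1, (39|53)=-1; sign (−1)^0·+1^2·-1^0 = +1.
(a,b)_19: α=1, u≡7; β=1, v≡15 (mod 19); (7|19)=+1, (15|19)=-1; sign (−1)^1·+1^1·-1^1 = +1.
(a,b)_17: α=3, u≡6; β=7, v≡2 (mod 17); (6|17)=-1, (2|17)=+1; sign (−1)^0·-1^7·+1^3 = -1.
(a,b)_11: α=0, u≡5; β=2, v≡5 (mod 11); (5|11)=+1, (5|11)=+1; sign (−1)^0·+1^2·+1^0 = +1.
(a,b)_5: α=-2, u≡3; β=2, v≡3 (mod 5); (3|5)=-1, (3|5)=-1; sign (−1)^0·-1^2·-1^-2 = +1.
(a,b)_29: α=0, u≡9; β=-2, v≡14 (mod 29); (9|29)=+1, (14|29)=-1; sign (−1)^0·+1^-2·-1^0 = +1.
(a,b)_2: α=-6, β=-16; u≡7, v≡7 (mod 8); ε(u)ε(v)=1·1, αω(v)=-6·0, βω(u)=-16·0; sum ≡ 1  ⇒  -1.
(a,b)_3: α=4, u≡2; β=3, v≡1 (mod 3); (2|3)=-1, (1|3)=+1; sign (−1)^0·-1^3·+1^4 = -1.
(a,b)_∞: sgn(-96577)=−, sgn(22287)=+, so +1.
(a,b)_23: α=1, u≡5; β=3, v≡16 (mod 23); (5|23)=-1, (16|23)=+1; sign (−1)^1·-1^3·+1^1 = +1.
(a,b)_13: α=1, u≡11; β=0, v≡11 (mod 13); (11|13)=-1, (11|13)=-1; sign (−1)^0·-1^0·-1^1 = -1.
(a,b)_7: α=0, u≡4; β=2, v≡6 (mod 7); (4|7)=+1, (6|7)=-1; sign (−1)^0·+1^2·-1^0 = +1.
(-96577, 22287 / ℚ) ramifies at {2, 3, 13, 17}: a division algebra.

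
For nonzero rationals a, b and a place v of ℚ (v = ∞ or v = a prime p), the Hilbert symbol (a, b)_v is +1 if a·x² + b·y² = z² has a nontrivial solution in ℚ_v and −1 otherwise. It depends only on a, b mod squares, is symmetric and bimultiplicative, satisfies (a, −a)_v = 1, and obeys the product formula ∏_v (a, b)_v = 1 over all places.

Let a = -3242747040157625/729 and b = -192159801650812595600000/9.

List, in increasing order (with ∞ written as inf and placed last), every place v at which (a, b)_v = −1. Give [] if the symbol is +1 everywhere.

[2, 5, 7, 13, 17, inf]

Mod squares: a ≡ -6545, b ≡ -10010. Check v ∈ {∞, 2, 3, 5, 7, 11, 13, 17}.
v=3: a=3^-6·(≡1), b=3^-2·(≡1) mod 3; (1|3)=+1, (1|3)=+1; (−1)^{-6·-2·1}·(+1)^-2·(+1)^-6 = +1.
v=7: a=7^5·(≡3), b=7^7·(≡5) mod 7; (3|7)=-1, (5|7)=-1; (−1)^{5·7·3}·(-1)^7·(-1)^5 = -1.
v=17: a=17^3·(≡6), b=17^6·(≡3) mod 17; (6|17)=-1, (3|17)=-1; (−1)^{3·6·8}·(-1)^6·(-1)^3 = -1.
v=2: v_2(a)=0, v_2(b)=7; units ≡ 7, 3 (mod 8); ε·ε+αω+βω = 1·1+0·1+7·0 ≡ 1  ⇒  (a,b)_2 = -1.
v=11: a=11^1·(≡10), b=11^1·(≡4) mod 11; (10|11)=-1, (4|11)=+1; (−1)^{1·1·5}·(-1)^1·(+1)^1 = +1.
v=5: a=5^3·(≡1), b=5^5·(≡2) mod 5; (1|5)=+1, (2|5)=-1; (−1)^{3·5·2}·(+1)^5·(-1)^3 = -1.
v=13: a=13^4·(≡6), b=13^3·(≡4) mod 13; (6|13)=-1, (4|13)=+1; (−1)^{4·3·6}·(-1)^3·(+1)^4 = -1.
v=∞: -6545 < 0 and -10010 < 0  ⇒  (a,b)_∞ = -1.
(-6545, -10010 / ℚ) ramifies at {2, 5, 7, 13, 17, ∞}: a division algebra.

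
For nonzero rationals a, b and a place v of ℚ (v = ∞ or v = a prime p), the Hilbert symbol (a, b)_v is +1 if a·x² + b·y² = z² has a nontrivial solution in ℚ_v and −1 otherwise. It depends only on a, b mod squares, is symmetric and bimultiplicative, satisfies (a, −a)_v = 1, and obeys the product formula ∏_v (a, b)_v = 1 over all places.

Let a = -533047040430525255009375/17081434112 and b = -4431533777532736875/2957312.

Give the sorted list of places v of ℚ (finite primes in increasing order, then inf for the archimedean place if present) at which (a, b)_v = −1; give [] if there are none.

Mod squares: a ≡ -6670, b ≡ -44022. Check v ∈ {∞, 2, 3, 5, 7, 11, 13, 19, 23, 29}.
v=13: a=13^2·(≡9), b=13^2·(≡4) mod 13; (9|13)=+1, (4|13)=+1; (−1)^{2·2·6}·(+1)^2·(+1)^2 = +1.
v=29: a=29^1·(≡26), b=29^1·(≡27) mod 29; (26|29)=-1, (27|29)=-1; (−1)^{1·1·14}·(-1)^1·(-1)^1 = +1.
v=2: v_2(a)=-17, v_2(b)=-13; units ≡ 1, 5 (mod 8); ε·ε+αω+βω = 0·0+-17·1+-13·0 ≡ 1  ⇒  (a,b)_2 = -1.
v=23: a=23^1·(≡8), b=23^1·(≡9) mod 23; (8|23)=+1, (9|23)=+1; (−1)^{1·1·11}·(+1)^1·(+1)^1 = -1.
v=11: a=11^4·(≡2), b=11^3·(≡2) mod 11; (2|11)=-1, (2|11)=-1; (−1)^{4·3·5}·(-1)^3·(-1)^4 = -1.
v=3: a=3^16·(≡2), b=3^9·(≡2) mod 3; (2|3)=-1, (2|3)=-1; (−1)^{16·9·1}·(-1)^9·(-1)^16 = -1.
v=5: a=5^5·(≡1), b=5^4·(≡3) mod 5; (1|5)=+1, (3|5)=-1; (−1)^{5·4·2}·(+1)^4·(-1)^5 = -1.
v=19: a=19^-4·(≡8), b=19^-2·(≡6) mod 19; (8|19)=-1, (6|19)=+1; (−1)^{-4·-2·9}·(-1)^-2·(+1)^-4 = +1.
v=∞: -6670 < 0 and -44022 < 0  ⇒  (a,b)_∞ = -1.
v=7: a=7^4·(≡2), b=7^4·(≡4) mod 7; (2|7)=+1, (4|7)=+1; (−1)^{4·4·3}·(+1)^4·(+1)^4 = +1.
Ram(-6670, -44022) = {2, 3, 5, 11, 23, ∞}; no ℚ_2-point on the conic.

[2, 3, 5, 11, 23, inf]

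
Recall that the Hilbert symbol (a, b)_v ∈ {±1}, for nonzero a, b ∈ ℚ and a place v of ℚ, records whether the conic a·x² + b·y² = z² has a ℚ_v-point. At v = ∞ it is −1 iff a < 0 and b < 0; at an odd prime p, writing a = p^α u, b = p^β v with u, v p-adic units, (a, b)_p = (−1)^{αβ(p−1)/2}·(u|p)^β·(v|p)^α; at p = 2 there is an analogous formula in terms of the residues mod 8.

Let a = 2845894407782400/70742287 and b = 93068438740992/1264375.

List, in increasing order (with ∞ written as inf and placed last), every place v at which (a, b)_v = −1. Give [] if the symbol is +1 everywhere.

[7, 13]

Mod squares: a ≡ 7462, b ≡ 276094. Check v ∈ {∞, 2, 3, 5, 7, 11, 13, 17, 23, 37, 41}.
v=11: a=11^-2·(≡5), b=11^2·(≡5) mod 11; (5|11)=+1, (5|11)=+1; (−1)^{-2·2·5}·(+1)^2·(+1)^-2 = +1.
v=37: a=37^2·(≡1), b=37^1·(≡11) mod 37; (1|37)=+1, (11|37)=+1; (−1)^{2·1·18}·(+1)^1·(+1)^2 = +1.
v=7: a=7^-1·(≡2), b=7^-1·(≡2) mod 7; (2|7)=+1, (2|7)=+1; (−1)^{-1·-1·3}·(+1)^-1·(+1)^-1 = -1.
v=41: a=41^1·(≡21), b=41^1·(≡23) mod 41; (21|41)=+1, (23|41)=+1; (−1)^{1·1·20}·(+1)^1·(+1)^1 = +1.
v=23: a=23^2·(≡5), b=23^2·(≡12) mod 23; (5|23)=-1, (12|23)=+1; (−1)^{2·2·11}·(-1)^2·(+1)^2 = +1.
v=∞: 7462 > 0 and 276094 > 0  ⇒  (a,b)_∞ = +1.
v=17: a=17^-4·(≡13), b=17^-2·(≡5) mod 17; (13|17)=+1, (5|17)=-1; (−1)^{-4·-2·8}·(+1)^-2·(-1)^-4 = +1.
v=13: a=13^1·(≡11), b=13^1·(≡1) mod 13; (11|13)=-1, (1|13)=+1; (−1)^{1·1·6}·(-1)^1·(+1)^1 = -1.
v=2: v_2(a)=15, v_2(b)=13; units ≡ 3, 7 (mod 8); ε·ε+αω+βω = 1·1+15·0+13·1 ≡ 0  ⇒  (a,b)_2 = +1.
v=3: a=3^2·(≡1), b=3^2·(≡1) mod 3; (1|3)=+1, (1|3)=+1; (−1)^{2·2·1}·(+1)^2·(+1)^2 = +1.
v=5: a=5^2·(≡3), b=5^-4·(≡4) mod 5; (3|5)=-1, (4|5)=+1; (−1)^{2·-4·2}·(-1)^-4·(+1)^2 = +1.
Ram(7462, 276094) = {7, 13}; no ℚ_7-point on the conic.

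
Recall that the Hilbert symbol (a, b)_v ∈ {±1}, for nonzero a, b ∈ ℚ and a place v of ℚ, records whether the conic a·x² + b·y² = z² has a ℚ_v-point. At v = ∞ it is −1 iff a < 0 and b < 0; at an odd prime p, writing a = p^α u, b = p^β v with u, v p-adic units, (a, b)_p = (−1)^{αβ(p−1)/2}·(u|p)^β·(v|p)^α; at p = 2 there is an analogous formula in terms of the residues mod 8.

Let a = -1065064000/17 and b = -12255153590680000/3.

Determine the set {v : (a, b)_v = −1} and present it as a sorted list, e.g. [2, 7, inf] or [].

[2, 7, 13, inf]

Mod squares: a ≡ -230945, b ≡ -21. Check v ∈ {∞, 2, 3, 5, 7, 11, 13, 17, 19}.
v=3: a=3^0·(≡1), b=3^-1·(≡2) mod 3; (1|3)=+1, (2|3)=-1; (−1)^{0·-1·1}·(+1)^-1·(-1)^0 = +1.
v=19: a=19^1·(≡17), b=19^2·(≡5) mod 19; (17|19)=+1, (5|19)=+1; (−1)^{1·2·9}·(+1)^2·(+1)^1 = +1.
v=11: a=11^1·(≡4), b=11^4·(≡3) mod 11; (4|11)=+1, (3|11)=+1; (−1)^{1·4·5}·(+1)^4·(+1)^1 = +1.
v=17: a=17^-1·(≡8), b=17^0·(≡1) mod 17; (8|17)=+1, (1|17)=+1; (−1)^{-1·0·8}·(+1)^0·(+1)^-1 = +1.
v=∞: -230945 < 0 and -21 < 0  ⇒  (a,b)_∞ = -1.
v=5: a=5^3·(≡4), b=5^4·(≡4) mod 5; (4|5)=+1, (4|5)=+1; (−1)^{3·4·2}·(+1)^4·(+1)^3 = +1.
v=13: a=13^1·(≡7), b=13^2·(≡11) mod 13; (7|13)=-1, (11|13)=-1; (−1)^{1·2·6}·(-1)^2·(-1)^1 = -1.
v=2: v_2(a)=6, v_2(b)=6; units ≡ 7, 3 (mod 8); ε·ε+αω+βω = 1·1+6·1+6·0 ≡ 1  ⇒  (a,b)_2 = -1.
v=7: a=7^2·(≡5), b=7^3·(≡1) mod 7; (5|7)=-1, (1|7)=+1; (−1)^{2·3·3}·(-1)^3·(+1)^2 = -1.
(-230945, -21 / ℚ) ramifies at {2, 7, 13, ∞}: a division algebra.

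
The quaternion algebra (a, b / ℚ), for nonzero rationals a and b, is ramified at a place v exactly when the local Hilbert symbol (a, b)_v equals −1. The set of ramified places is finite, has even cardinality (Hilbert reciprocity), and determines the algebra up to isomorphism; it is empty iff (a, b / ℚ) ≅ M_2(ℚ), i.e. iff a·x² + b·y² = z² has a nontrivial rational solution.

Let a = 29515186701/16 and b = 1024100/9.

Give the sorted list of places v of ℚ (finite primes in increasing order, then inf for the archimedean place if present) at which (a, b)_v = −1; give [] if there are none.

[7, 17]

(a, b) ≡ (7436429, 209) mod (ℚ^×)²; places V = {2, 3, 5, 7, 11, 13, 17, 19, 23, ∞}.
(a,b)_19: α=1, u≡13; β=1, v≡6 (mod 19); (13|19)=-1, (6|19)=+1; sign (−1)^1·-1^1·+1^1 = +1.
(a,b)_11: α=1, u≡4; β=1, v≡2 (mod 11); (4|11)=+1, (2|11)=-1; sign (−1)^1·+1^1·-1^1 = +1.
(a,b)_17: α=1, u≡5; β=0, v≡6 (mod 17); (5|17)=-1, (6|17)=-1; sign (−1)^0·-1^0·-1^1 = -1.
(a,b)_13: α=1, u≡5; β=0, v≡10 (mod 13); (5|13)=-1, (10|13)=+1; sign (−1)^0·-1^0·+1^1 = +1.
(a,b)_7: α=3, u≡5; β=2, v≡6 (mod 7); (5|7)=-1, (6|7)=-1; sign (−1)^0·-1^2·-1^3 = -1.
(a,b)_3: α=4, u≡2; β=-2, v≡2 (mod 3); (2|3)=-1, (2|3)=-1; sign (−1)^0·-1^-2·-1^4 = +1.
(a,b)_∞: sgn(7436429)=+, sgn(209)=+, so +1.
(a,b)_23: α=1, u≡4; β=0, v≡13 (mod 23); (4|23)=+1, (13|23)=+1; sign (−1)^0·+1^0·+1^1 = +1.
(a,b)_5: α=0, u≡1; β=2, v≡1 (mod 5); (1|5)=+1, (1|5)=+1; sign (−1)^0·+1^2·+1^0 = +1.
(a,b)_2: α=-4, β=2; u≡5, v≡1 (mod 8); ε(u)ε(v)=0·0, αω(v)=-4·0, βω(u)=2·1; sum ≡ 0  ⇒  +1.
(7436429, 209 / ℚ) ramifies at {7, 17}: a division algebra.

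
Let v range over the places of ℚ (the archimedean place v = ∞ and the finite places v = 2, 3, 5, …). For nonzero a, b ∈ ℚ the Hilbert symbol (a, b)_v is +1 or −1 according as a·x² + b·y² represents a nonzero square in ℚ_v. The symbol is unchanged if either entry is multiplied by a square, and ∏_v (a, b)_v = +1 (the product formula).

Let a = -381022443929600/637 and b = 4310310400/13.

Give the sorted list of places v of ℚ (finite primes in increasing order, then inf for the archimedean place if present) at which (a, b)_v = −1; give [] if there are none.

(a, b) ≡ (-143, 598) mod (ℚ^×)²; places V = {2, 5, 7, 11, 13, 19, 23, ∞}.
(a,b)_13: α=-1, u≡6; β=-1, v≡6 (mod 13); (6|13)=-1, (6|13)=-1; sign (−1)^0·-1^-1·-1^-1 = +1.
(a,b)_7: α=-2, u≡4; β=0, v≡3 (mod 7); (4|7)=+1, (3|7)=-1; sign (−1)^0·+1^0·-1^-2 = +1.
(a,b)_11: α=5, u≡4; β=4, v≡9 (mod 11); (4|11)=+1, (9|11)=+1; sign (−1)^0·+1^4·+1^5 = +1.
(a,b)_23: α=0, u≡8; β=1, v≡12 (mod 23); (8|23)=+1, (12|23)=+1; sign (−1)^0·+1^1·+1^0 = +1.
(a,b)_5: α=2, u≡3; β=2, v≡2 (mod 5); (3|5)=-1, (2|5)=-1; sign (−1)^0·-1^2·-1^2 = +1.
(a,b)_19: α=2, u≡11; β=0, v≡6 (mod 19); (11|19)=+1, (6|19)=+1; sign (−1)^0·+1^0·+1^2 = +1.
(a,b)_∞: sgn(-143)=−, sgn(598)=+, so +1.
(a,b)_2: α=18, β=9; u≡1, v≡3 (mod 8); ε(u)ε(v)=0·1, αω(v)=18·1, βω(u)=9·0; sum ≡ 0  ⇒  +1.
Every local symbol is +1, so the conic -143·x² + 598·y² = z² has ℚ_v-points for all v and hence a ℚ-point; (a, b / ℚ) ≅ M_2(ℚ).

[]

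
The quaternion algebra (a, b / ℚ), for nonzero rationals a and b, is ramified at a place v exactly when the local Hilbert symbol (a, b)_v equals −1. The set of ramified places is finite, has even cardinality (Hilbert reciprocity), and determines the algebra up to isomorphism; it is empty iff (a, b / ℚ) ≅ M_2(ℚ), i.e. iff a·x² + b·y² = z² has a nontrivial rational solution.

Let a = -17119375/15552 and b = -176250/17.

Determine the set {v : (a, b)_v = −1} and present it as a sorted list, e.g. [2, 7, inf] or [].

(a, b) ≡ (-1677, -4794) mod (ℚ^×)²; places V = {2, 3, 5, 7, 13, 17, 43, 47, ∞}.
(a,b)_13: α=1, u≡3; β=0, v≡1 (mod 13); (3|13)=+1, (1|13)=+1; sign (−1)^0·+1^0·+1^1 = +1.
(a,b)_17: α=0, u≡6; β=-1, v≡6 (mod 17); (6|17)=-1, (6|17)=-1; sign (−1)^0·-1^-1·-1^0 = -1.
(a,b)_7: α=2, u≡6; β=0, v≡1 (mod 7); (6|7)=-1, (1|7)=+1; sign (−1)^0·-1^0·+1^2 = +1.
(a,b)_5: α=4, u≡2; β=4, v≡4 (mod 5); (2|5)=-1, (4|5)=+1; sign (−1)^0·-1^4·+1^4 = +1.
(a,b)_43: α=1, u≡36; β=0, v≡8 (mod 43); (36|43)=+1, (8|43)=-1; sign (−1)^0·+1^0·-1^1 = -1.
(a,b)_3: α=-5, u≡2; β=1, v≡1 (mod 3); (2|3)=-1, (1|3)=+1; sign (−1)^1·-1^1·+1^-5 = +1.
(a,b)_2: α=-6, β=1; u≡3, v≡3 (mod 8); ε(u)ε(v)=1·1, αω(v)=-6·1, βω(u)=1·1; sum ≡ 0  ⇒  +1.
(a,b)_47: α=0, u≡19; β=1, v≡31 (mod 47); (19|47)=-1, (31|47)=-1; sign (−1)^0·-1^1·-1^0 = -1.
(a,b)_∞: sgn(-1677)=−, sgn(-4794)=−, so -1.
|Ram(-1677, -4794)| = 4, even; anisotropic at {17, 43, 47, ∞}.

[17, 43, 47, inf]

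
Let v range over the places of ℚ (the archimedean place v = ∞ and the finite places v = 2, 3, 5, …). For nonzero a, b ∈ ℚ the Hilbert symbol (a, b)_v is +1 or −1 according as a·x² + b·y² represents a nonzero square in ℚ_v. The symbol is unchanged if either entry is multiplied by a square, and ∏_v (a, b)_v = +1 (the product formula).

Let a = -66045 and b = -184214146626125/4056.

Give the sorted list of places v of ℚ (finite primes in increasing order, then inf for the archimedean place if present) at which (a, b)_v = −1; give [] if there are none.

Mod squares: a ≡ -66045, b ≡ -18413742270. Check v ∈ {∞, 2, 3, 5, 7, 11, 13, 17, 19, 23, 29, 37}.
v=13: a=13^0·(≡8), b=13^-2·(≡9) mod 13; (8|13)=-1, (9|13)=+1; (−1)^{0·-2·6}·(-1)^-2·(+1)^0 = +1.
v=3: a=3^1·(≡2), b=3^-1·(≡2) mod 3; (2|3)=-1, (2|3)=-1; (−1)^{1·-1·1}·(-1)^-1·(-1)^1 = -1.
v=23: a=23^0·(≡11), b=23^1·(≡7) mod 23; (11|23)=-1, (7|23)=-1; (−1)^{0·1·11}·(-1)^1·(-1)^0 = -1.
v=19: a=19^0·(≡18), b=19^1·(≡8) mod 19; (18|19)=-1, (8|19)=-1; (−1)^{0·1·9}·(-1)^1·(-1)^0 = -1.
v=7: a=7^1·(≡1), b=7^5·(≡3) mod 7; (1|7)=+1, (3|7)=-1; (−1)^{1·5·3}·(+1)^5·(-1)^1 = +1.
v=∞: -66045 < 0 and -18413742270 < 0  ⇒  (a,b)_∞ = -1.
v=5: a=5^1·(≡1), b=5^3·(≡1) mod 5; (1|5)=+1, (1|5)=+1; (−1)^{1·3·2}·(+1)^3·(+1)^1 = +1.
v=2: v_2(a)=0, v_2(b)=-3; units ≡ 3, 1 (mod 8); ε·ε+αω+βω = 1·0+0·0+-3·1 ≡ 1  ⇒  (a,b)_2 = -1.
v=11: a=11^0·(≡10), b=11^1·(≡1) mod 11; (10|11)=-1, (1|11)=+1; (−1)^{0·1·5}·(-1)^1·(+1)^0 = -1.
v=29: a=29^0·(≡17), b=29^1·(≡6) mod 29; (17|29)=-1, (6|29)=+1; (−1)^{0·1·14}·(-1)^1·(+1)^0 = -1.
v=17: a=17^1·(≡8), b=17^1·(≡12) mod 17; (8|17)=+1, (12|17)=-1; (−1)^{1·1·8}·(+1)^1·(-1)^1 = -1.
v=37: a=37^1·(≡28), b=37^1·(≡9) mod 37; (28|37)=+1, (9|37)=+1; (−1)^{1·1·18}·(+1)^1·(+1)^1 = +1.
Ram(-66045, -18413742270) = {2, 3, 11, 17, 19, 23, 29, ∞}; no ℚ_2-point on the conic.

[2, 3, 11, 17, 19, 23, 29, inf]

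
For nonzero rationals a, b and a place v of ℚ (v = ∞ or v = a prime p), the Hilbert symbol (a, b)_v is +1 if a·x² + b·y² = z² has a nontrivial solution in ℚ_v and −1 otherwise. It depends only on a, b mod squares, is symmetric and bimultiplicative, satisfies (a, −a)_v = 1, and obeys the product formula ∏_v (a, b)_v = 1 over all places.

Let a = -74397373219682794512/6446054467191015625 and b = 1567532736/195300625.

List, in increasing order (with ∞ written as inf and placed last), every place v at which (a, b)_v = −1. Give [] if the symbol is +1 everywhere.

(a, b) ≡ (-17, 51) mod (ℚ^×)²; places V = {2, 3, 5, 7, 11, 13, 17, 43, ∞}.
(a,b)_3: α=12, u≡1; β=5, v≡2 (mod 3); (1|3)=+1, (2|3)=-1; sign (−1)^0·+1^5·-1^12 = +1.
(a,b)_43: α=-4, u≡29; β=-2, v≡27 (mod 43); (29|43)=-1, (27|43)=-1; sign (−1)^0·-1^-2·-1^-4 = +1.
(a,b)_2: α=4, β=6; u≡7, v≡3 (mod 8); ε(u)ε(v)=1·1, αω(v)=4·1, βω(u)=6·0; sum ≡ 1  ⇒  -1.
(a,b)_17: α=1, u≡16; β=1, v≡12 (mod 17); (16|17)=+1, (12|17)=-1; sign (−1)^0·+1^1·-1^1 = -1.
(a,b)_∞: sgn(-17)=−, sgn(51)=+, so +1.
(a,b)_5: α=-8, u≡2; β=-4, v≡1 (mod 5); (2|5)=-1, (1|5)=+1; sign (−1)^0·-1^-4·+1^-8 = +1.
(a,b)_7: α=4, u≡4; β=2, v≡1 (mod 7); (4|7)=+1, (1|7)=+1; sign (−1)^0·+1^2·+1^4 = +1.
(a,b)_13: α=-6, u≡9; β=-2, v≡1 (mod 13); (9|13)=+1, (1|13)=+1; sign (−1)^0·+1^-2·+1^-6 = +1.
(a,b)_11: α=8, u≡5; β=2, v≡2 (mod 11); (5|11)=+1, (2|11)=-1; sign (−1)^0·+1^2·-1^8 = +1.
Ram(-17, 51) = {2, 17}; no ℚ_2-point on the conic.

[2, 17]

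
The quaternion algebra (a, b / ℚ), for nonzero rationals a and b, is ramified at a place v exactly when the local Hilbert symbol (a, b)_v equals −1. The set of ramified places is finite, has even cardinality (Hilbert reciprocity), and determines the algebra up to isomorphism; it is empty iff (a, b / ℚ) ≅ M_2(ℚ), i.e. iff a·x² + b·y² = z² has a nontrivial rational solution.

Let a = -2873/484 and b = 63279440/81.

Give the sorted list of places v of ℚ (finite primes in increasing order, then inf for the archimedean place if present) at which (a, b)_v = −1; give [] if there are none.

Mod squares: a ≡ -17, b ≡ 13685. Check v ∈ {∞, 2, 3, 5, 7, 11, 13, 17, 23}.
v=23: a=23^0·(≡2), b=23^1·(≡17) mod 23; (2|23)=+1, (17|23)=-1; (−1)^{0·1·11}·(+1)^1·(-1)^0 = +1.
v=5: a=5^0·(≡3), b=5^1·(≡3) mod 5; (3|5)=-1, (3|5)=-1; (−1)^{0·1·2}·(-1)^1·(-1)^0 = -1.
v=3: a=3^0·(≡1), b=3^-4·(≡2) mod 3; (1|3)=+1, (2|3)=-1; (−1)^{0·-4·1}·(+1)^-4·(-1)^0 = +1.
v=11: a=11^-2·(≡5), b=11^0·(≡1) mod 11; (5|11)=+1, (1|11)=+1; (−1)^{-2·0·5}·(+1)^0·(+1)^-2 = +1.
v=13: a=13^2·(≡3), b=13^0·(≡1) mod 13; (3|13)=+1, (1|13)=+1; (−1)^{2·0·6}·(+1)^0·(+1)^2 = +1.
v=7: a=7^0·(≡4), b=7^1·(≡2) mod 7; (4|7)=+1, (2|7)=+1; (−1)^{0·1·3}·(+1)^1·(+1)^0 = +1.
v=2: v_2(a)=-2, v_2(b)=4; units ≡ 7, 5 (mod 8); ε·ε+αω+βω = 1·0+-2·1+4·0 ≡ 0  ⇒  (a,b)_2 = +1.
v=17: a=17^1·(≡15), b=17^3·(≡10) mod 17; (15|17)=+1, (10|17)=-1; (−1)^{1·3·8}·(+1)^3·(-1)^1 = -1.
v=∞: -17 < 0 and 13685 > 0  ⇒  (a,b)_∞ = +1.
Ram(-17, 13685) = {5, 17}; no ℚ_5-point on the conic.

[5, 17]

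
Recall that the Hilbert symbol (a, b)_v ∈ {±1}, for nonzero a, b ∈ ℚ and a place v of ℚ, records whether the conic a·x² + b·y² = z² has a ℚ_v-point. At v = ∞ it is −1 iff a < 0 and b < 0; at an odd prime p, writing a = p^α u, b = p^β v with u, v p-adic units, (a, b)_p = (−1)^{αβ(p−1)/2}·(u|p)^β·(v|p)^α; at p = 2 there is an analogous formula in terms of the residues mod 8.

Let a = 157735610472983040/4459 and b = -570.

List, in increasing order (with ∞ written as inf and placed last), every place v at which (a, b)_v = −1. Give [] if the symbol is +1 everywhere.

[3, 5, 13, 19, 23, 37]

(a, b) ≡ (14713790, -570) mod (ℚ^×)²; places V = {2, 3, 5, 7, 13, 19, 23, 37, ∞}.
(a,b)_37: α=1, u≡2; β=0, v≡22 (mod 37); (2|37)=-1, (22|37)=-1; sign (−1)^0·-1^0·-1^1 = -1.
(a,b)_2: α=9, β=1; u≡7, v≡3 (mod 8); ε(u)ε(v)=1·1, αω(v)=9·1, βω(u)=1·0; sum ≡ 0  ⇒  +1.
(a,b)_3: α=4, u≡2; β=1, v≡2 (mod 3); (2|3)=-1, (2|3)=-1; sign (−1)^0·-1^1·-1^4 = -1.
(a,b)_5: α=1, u≡2; β=1, v≡1 (mod 5); (2|5)=-1, (1|5)=+1; sign (−1)^0·-1^1·+1^1 = -1.
(a,b)_7: α=-3, u≡6; β=0, v≡4 (mod 7); (6|7)=-1, (4|7)=+1; sign (−1)^0·-1^0·+1^-3 = +1.
(a,b)_19: α=7, u≡15; β=1, v≡8 (mod 19); (15|19)=-1, (8|19)=-1; sign (−1)^1·-1^1·-1^7 = -1.
(a,b)_∞: sgn(14713790)=+, sgn(-570)=−, so +1.
(a,b)_13: α=-1, u≡6; β=0, v≡2 (mod 13); (6|13)=-1, (2|13)=-1; sign (−1)^0·-1^0·-1^-1 = -1.
(a,b)_23: α=1, u≡8; β=0, v≡5 (mod 23); (8|23)=+1, (5|23)=-1; sign (−1)^0·+1^0·-1^1 = -1.
(14713790, -570 / ℚ) ramifies at {3, 5, 13, 19, 23, 37}: a division algebra.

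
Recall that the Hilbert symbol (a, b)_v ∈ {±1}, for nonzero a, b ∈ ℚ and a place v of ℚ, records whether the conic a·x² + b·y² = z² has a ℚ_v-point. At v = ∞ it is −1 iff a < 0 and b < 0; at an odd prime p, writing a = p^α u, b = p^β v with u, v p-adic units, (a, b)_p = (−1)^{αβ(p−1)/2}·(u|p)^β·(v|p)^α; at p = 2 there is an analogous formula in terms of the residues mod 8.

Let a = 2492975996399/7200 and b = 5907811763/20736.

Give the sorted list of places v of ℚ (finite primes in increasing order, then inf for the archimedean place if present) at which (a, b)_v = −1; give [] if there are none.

Mod squares: a ≡ 238, b ≡ 2460563. Check v ∈ {∞, 2, 3, 5, 7, 17, 23, 29, 31}.
v=3: a=3^-2·(≡1), b=3^-4·(≡2) mod 3; (1|3)=+1, (2|3)=-1; (−1)^{-2·-4·1}·(+1)^-4·(-1)^-2 = +1.
v=29: a=29^2·(≡7), b=29^1·(≡13) mod 29; (7|29)=+1, (13|29)=+1; (−1)^{2·1·14}·(+1)^1·(+1)^2 = +1.
v=5: a=5^-2·(≡3), b=5^0·(≡3) mod 5; (3|5)=-1, (3|5)=-1; (−1)^{-2·0·2}·(-1)^0·(-1)^-2 = +1.
v=17: a=17^1·(≡14), b=17^1·(≡16) mod 17; (14|17)=-1, (16|17)=+1; (−1)^{1·1·8}·(-1)^1·(+1)^1 = -1.
v=31: a=31^2·(≡3), b=31^1·(≡22) mod 31; (3|31)=-1, (22|31)=-1; (−1)^{2·1·15}·(-1)^1·(-1)^2 = -1.
v=2: v_2(a)=-5, v_2(b)=-8; units ≡ 7, 3 (mod 8); ε·ε+αω+βω = 1·1+-5·1+-8·0 ≡ 0  ⇒  (a,b)_2 = +1.
v=∞: 238 > 0 and 2460563 > 0  ⇒  (a,b)_∞ = +1.
v=7: a=7^3·(≡6), b=7^5·(≡2) mod 7; (6|7)=-1, (2|7)=+1; (−1)^{3·5·3}·(-1)^5·(+1)^3 = +1.
v=23: a=23^2·(≡2), b=23^1·(≡2) mod 23; (2|23)=+1, (2|23)=+1; (−1)^{2·1·11}·(+1)^1·(+1)^2 = +1.
|Ram(238, 2460563)| = 2, even; anisotropic at {17, 31}.

[17, 31]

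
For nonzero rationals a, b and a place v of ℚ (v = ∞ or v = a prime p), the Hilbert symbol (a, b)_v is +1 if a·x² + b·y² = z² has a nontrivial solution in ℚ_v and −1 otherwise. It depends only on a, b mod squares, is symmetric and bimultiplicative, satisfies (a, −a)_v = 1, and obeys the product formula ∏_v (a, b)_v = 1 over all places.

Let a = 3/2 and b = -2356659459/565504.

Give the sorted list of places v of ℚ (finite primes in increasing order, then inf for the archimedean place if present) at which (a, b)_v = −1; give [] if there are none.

[2, 11]

(a, b) ≡ (6, -11) mod (ℚ^×)²; places V = {2, 3, 7, 11, 17, 41, 47, ∞}.
(a,b)_3: α=1, u≡2; β=2, v≡1 (mod 3); (2|3)=-1, (1|3)=+1; sign (−1)^0·-1^2·+1^1 = +1.
(a,b)_∞: sgn(6)=+, sgn(-11)=−, so +1.
(a,b)_47: α=0, u≡25; β=-2, v≡21 (mod 47); (25|47)=+1, (21|47)=+1; sign (−1)^0·+1^-2·+1^0 = +1.
(a,b)_2: α=-1, β=-8; u≡3, v≡5 (mod 8); ε(u)ε(v)=1·0, αω(v)=-1·1, βω(u)=-8·1; sum ≡ 1  ⇒  -1.
(a,b)_41: α=0, u≡22; β=2, v≡12 (mod 41); (22|41)=-1, (12|41)=-1; sign (−1)^0·-1^2·-1^0 = +1.
(a,b)_17: α=0, u≡10; β=2, v≡5 (mod 17); (10|17)=-1, (5|17)=-1; sign (−1)^0·-1^2·-1^0 = +1.
(a,b)_11: α=0, u≡7; β=1, v≡10 (mod 11); (7|11)=-1, (10|11)=-1; sign (−1)^0·-1^1·-1^0 = -1.
(a,b)_7: α=0, u≡5; β=2, v≡6 (mod 7); (5|7)=-1, (6|7)=-1; sign (−1)^0·-1^2·-1^0 = +1.
|Ram(6, -11)| = 2, even; anisotropic at {2, 11}.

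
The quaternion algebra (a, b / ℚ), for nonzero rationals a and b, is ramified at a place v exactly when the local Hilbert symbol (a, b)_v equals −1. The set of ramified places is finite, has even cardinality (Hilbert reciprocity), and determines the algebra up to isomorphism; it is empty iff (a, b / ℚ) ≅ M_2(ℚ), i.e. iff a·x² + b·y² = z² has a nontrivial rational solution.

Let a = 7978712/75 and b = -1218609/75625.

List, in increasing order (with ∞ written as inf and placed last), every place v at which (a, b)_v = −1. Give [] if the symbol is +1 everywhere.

Mod squares: a ≡ 20706, b ≡ -161. Check v ∈ {∞, 2, 3, 5, 7, 11, 17, 23, 29}.
v=∞: 20706 > 0 and -161 < 0  ⇒  (a,b)_∞ = +1.
v=7: a=7^1·(≡4), b=7^1·(≡6) mod 7; (4|7)=+1, (6|7)=-1; (−1)^{1·1·3}·(+1)^1·(-1)^1 = +1.
v=17: a=17^3·(≡11), b=17^0·(≡4) mod 17; (11|17)=-1, (4|17)=+1; (−1)^{3·0·8}·(-1)^0·(+1)^3 = +1.
v=11: a=11^0·(≡3), b=11^-2·(≡9) mod 11; (3|11)=+1, (9|11)=+1; (−1)^{0·-2·5}·(+1)^-2·(+1)^0 = +1.
v=29: a=29^1·(≡2), b=29^2·(≡4) mod 29; (2|29)=-1, (4|29)=+1; (−1)^{1·2·14}·(-1)^2·(+1)^1 = +1.
v=5: a=5^-2·(≡4), b=5^-4·(≡1) mod 5; (4|5)=+1, (1|5)=+1; (−1)^{-2·-4·2}·(+1)^-4·(+1)^-2 = +1.
v=3: a=3^-1·(≡2), b=3^2·(≡1) mod 3; (2|3)=-1, (1|3)=+1; (−1)^{-1·2·1}·(-1)^2·(+1)^-1 = +1.
v=2: v_2(a)=3, v_2(b)=0; units ≡ 1, 7 (mod 8); ε·ε+αω+βω = 0·1+3·0+0·0 ≡ 0  ⇒  (a,b)_2 = +1.
v=23: a=23^0·(≡2), b=23^1·(≡9) mod 23; (2|23)=+1, (9|23)=+1; (−1)^{0·1·11}·(+1)^1·(+1)^0 = +1.
Ram(a, b) = ∅: the form 20706·x² + -161·y² − z² is isotropic over every ℚ_v, so by Hasse–Minkowski it is isotropic over ℚ.

[]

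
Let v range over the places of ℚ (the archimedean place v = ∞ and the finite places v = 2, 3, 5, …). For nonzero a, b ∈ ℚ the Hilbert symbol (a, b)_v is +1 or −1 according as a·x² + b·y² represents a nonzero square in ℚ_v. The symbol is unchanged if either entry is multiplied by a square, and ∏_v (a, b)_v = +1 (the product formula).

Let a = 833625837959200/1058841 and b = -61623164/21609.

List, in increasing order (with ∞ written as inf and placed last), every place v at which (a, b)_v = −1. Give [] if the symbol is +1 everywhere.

(a, b) ≡ (17922658, -16031) mod (ℚ^×)²; places V = {2, 3, 5, 7, 11, 13, 17, 23, 31, 41, 43, ∞}.
(a,b)_11: α=2, u≡10; β=0, v≡7 (mod 11); (10|11)=-1, (7|11)=-1; sign (−1)^0·-1^0·-1^2 = +1.
(a,b)_3: α=-2, u≡1; β=-2, v≡1 (mod 3); (1|3)=+1, (1|3)=+1; sign (−1)^0·+1^-2·+1^-2 = +1.
(a,b)_43: α=1, u≡5; β=0, v≡19 (mod 43); (5|43)=-1, (19|43)=-1; sign (−1)^0·-1^0·-1^1 = -1.
(a,b)_∞: sgn(17922658)=+, sgn(-16031)=−, so +1.
(a,b)_7: α=-6, u≡3; β=-4, v≡3 (mod 7); (3|7)=-1, (3|7)=-1; sign (−1)^0·-1^-4·-1^-6 = +1.
(a,b)_31: α=2, u≡2; β=2, v≡23 (mod 31); (2|31)=+1, (23|31)=-1; sign (−1)^0·+1^2·-1^2 = +1.
(a,b)_13: α=1, u≡9; β=0, v≡7 (mod 13); (9|13)=+1, (7|13)=-1; sign (−1)^0·+1^0·-1^1 = -1.
(a,b)_5: α=2, u≡3; β=0, v≡4 (mod 5); (3|5)=-1, (4|5)=+1; sign (−1)^0·-1^0·+1^2 = +1.
(a,b)_17: α=1, u≡4; β=1, v≡9 (mod 17); (4|17)=+1, (9|17)=+1; sign (−1)^0·+1^1·+1^1 = +1.
(a,b)_23: α=1, u≡1; β=1, v≡4 (mod 23); (1|23)=+1, (4|23)=+1; sign (−1)^1·+1^1·+1^1 = -1.
(a,b)_2: α=5, β=2; u≡1, v≡1 (mod 8); ε(u)ε(v)=0·0, αω(v)=5·0, βω(u)=2·0; sum ≡ 0  ⇒  +1.
(a,b)_41: α=1, u≡33; β=1, v≡28 (mod 41); (33|41)=+1, (28|41)=-1; sign (−1)^0·+1^1·-1^1 = -1.
|Ram(17922658, -16031)| = 4, even; anisotropic at {13, 23, 41, 43}.

[13, 23, 41, 43]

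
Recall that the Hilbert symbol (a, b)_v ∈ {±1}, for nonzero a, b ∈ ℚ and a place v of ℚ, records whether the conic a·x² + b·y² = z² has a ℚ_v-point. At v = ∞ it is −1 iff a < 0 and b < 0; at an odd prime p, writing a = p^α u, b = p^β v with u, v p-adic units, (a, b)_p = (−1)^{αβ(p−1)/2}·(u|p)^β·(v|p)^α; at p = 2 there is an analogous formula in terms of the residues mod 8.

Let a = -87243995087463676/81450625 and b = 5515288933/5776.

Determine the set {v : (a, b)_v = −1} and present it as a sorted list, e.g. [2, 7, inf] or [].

[11, 29]

Mod squares: a ≡ -319, b ≡ 253. Check v ∈ {∞, 2, 5, 7, 11, 19, 23, 29}.
v=23: a=23^4·(≡12), b=23^3·(≡5) mod 23; (12|23)=+1, (5|23)=-1; (−1)^{4·3·11}·(+1)^3·(-1)^4 = +1.
v=29: a=29^3·(≡18), b=29^2·(≡8) mod 29; (18|29)=-1, (8|29)=-1; (−1)^{3·2·14}·(-1)^2·(-1)^3 = -1.
v=2: v_2(a)=2, v_2(b)=-4; units ≡ 1, 5 (mod 8); ε·ε+αω+βω = 0·0+2·1+-4·0 ≡ 0  ⇒  (a,b)_2 = +1.
v=∞: -319 < 0 and 253 > 0  ⇒  (a,b)_∞ = +1.
v=11: a=11^3·(≡3), b=11^1·(≡3) mod 11; (3|11)=+1, (3|11)=+1; (−1)^{3·1·5}·(+1)^1·(+1)^3 = -1.
v=19: a=19^-4·(≡11), b=19^-2·(≡7) mod 19; (11|19)=+1, (7|19)=+1; (−1)^{-4·-2·9}·(+1)^-2·(+1)^-4 = +1.
v=7: a=7^4·(≡5), b=7^2·(≡4) mod 7; (5|7)=-1, (4|7)=+1; (−1)^{4·2·3}·(-1)^2·(+1)^4 = +1.
v=5: a=5^-4·(≡4), b=5^0·(≡3) mod 5; (4|5)=+1, (3|5)=-1; (−1)^{-4·0·2}·(+1)^0·(-1)^-4 = +1.
Ram(-319, 253) = {11, 29}; no ℚ_11-point on the conic.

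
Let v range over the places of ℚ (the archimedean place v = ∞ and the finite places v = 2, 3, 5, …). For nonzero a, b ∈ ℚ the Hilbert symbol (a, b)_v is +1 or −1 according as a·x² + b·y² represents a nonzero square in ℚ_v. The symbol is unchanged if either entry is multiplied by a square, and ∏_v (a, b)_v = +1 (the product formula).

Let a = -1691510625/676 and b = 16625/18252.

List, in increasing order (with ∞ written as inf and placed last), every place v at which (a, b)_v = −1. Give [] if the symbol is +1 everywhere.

[2, 5, 17, 19]

(a, b) ≡ (-17, 1995) mod (ℚ^×)²; places V = {2, 3, 5, 7, 13, 17, 19, ∞}.
(a,b)_13: α=-2, u≡10; β=-2, v≡6 (mod 13); (10|13)=+1, (6|13)=-1; sign (−1)^0·+1^-2·-1^-2 = +1.
(a,b)_19: α=2, u≡2; β=1, v≡8 (mod 19); (2|19)=-1, (8|19)=-1; sign (−1)^0·-1^1·-1^2 = -1.
(a,b)_17: α=1, u≡4; β=0, v≡3 (mod 17); (4|17)=+1, (3|17)=-1; sign (−1)^0·+1^0·-1^1 = -1.
(a,b)_3: α=2, u≡1; β=-3, v≡2 (mod 3); (1|3)=+1, (2|3)=-1; sign (−1)^0·+1^-3·-1^2 = +1.
(a,b)_5: α=4, u≡3; β=3, v≡4 (mod 5); (3|5)=-1, (4|5)=+1; sign (−1)^0·-1^3·+1^4 = -1.
(a,b)_2: α=-2, β=-2; u≡7, v≡3 (mod 8); ε(u)ε(v)=1·1, αω(v)=-2·1, βω(u)=-2·0; sum ≡ 1  ⇒  -1.
(a,b)_7: α=2, u≡2; β=1, v≡3 (mod 7); (2|7)=+1, (3|7)=-1; sign (−1)^0·+1^1·-1^2 = +1.
(a,b)_∞: sgn(-17)=−, sgn(1995)=+, so +1.
Ram(-17, 1995) = {2, 5, 17, 19}; no ℚ_2-point on the conic.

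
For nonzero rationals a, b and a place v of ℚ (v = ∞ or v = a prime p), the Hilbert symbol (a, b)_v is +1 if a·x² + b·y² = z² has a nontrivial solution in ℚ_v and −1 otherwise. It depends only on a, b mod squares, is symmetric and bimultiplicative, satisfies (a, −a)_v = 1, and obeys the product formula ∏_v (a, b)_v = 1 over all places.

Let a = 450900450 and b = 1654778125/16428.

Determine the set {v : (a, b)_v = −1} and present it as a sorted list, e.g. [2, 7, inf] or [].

Mod squares: a ≡ 2, b ≡ 15015. Check v ∈ {∞, 2, 3, 5, 7, 11, 13, 23, 37}.
v=7: a=7^2·(≡4), b=7^1·(≡6) mod 7; (4|7)=+1, (6|7)=-1; (−1)^{2·1·3}·(+1)^1·(-1)^2 = +1.
v=37: a=37^0·(≡24), b=37^-2·(≡25) mod 37; (24|37)=-1, (25|37)=+1; (−1)^{0·-2·18}·(-1)^-2·(+1)^0 = +1.
v=2: v_2(a)=1, v_2(b)=-2; units ≡ 1, 7 (mod 8); ε·ε+αω+βω = 0·1+1·0+-2·0 ≡ 0  ⇒  (a,b)_2 = +1.
v=3: a=3^2·(≡2), b=3^-1·(≡1) mod 3; (2|3)=-1, (1|3)=+1; (−1)^{2·-1·1}·(-1)^-1·(+1)^2 = -1.
v=13: a=13^2·(≡8), b=13^1·(≡8) mod 13; (8|13)=-1, (8|13)=-1; (−1)^{2·1·6}·(-1)^1·(-1)^2 = -1.
v=11: a=11^2·(≡2), b=11^1·(≡5) mod 11; (2|11)=-1, (5|11)=+1; (−1)^{2·1·5}·(-1)^1·(+1)^2 = -1.
v=23: a=23^0·(≡9), b=23^2·(≡17) mod 23; (9|23)=+1, (17|23)=-1; (−1)^{0·2·11}·(+1)^2·(-1)^0 = +1.
v=∞: 2 > 0 and 15015 > 0  ⇒  (a,b)_∞ = +1.
v=5: a=5^2·(≡3), b=5^5·(≡3) mod 5; (3|5)=-1, (3|5)=-1; (−1)^{2·5·2}·(-1)^5·(-1)^2 = -1.
Ram(2, 15015) = {3, 5, 11, 13}; no ℚ_3-point on the conic.

[3, 5, 11, 13]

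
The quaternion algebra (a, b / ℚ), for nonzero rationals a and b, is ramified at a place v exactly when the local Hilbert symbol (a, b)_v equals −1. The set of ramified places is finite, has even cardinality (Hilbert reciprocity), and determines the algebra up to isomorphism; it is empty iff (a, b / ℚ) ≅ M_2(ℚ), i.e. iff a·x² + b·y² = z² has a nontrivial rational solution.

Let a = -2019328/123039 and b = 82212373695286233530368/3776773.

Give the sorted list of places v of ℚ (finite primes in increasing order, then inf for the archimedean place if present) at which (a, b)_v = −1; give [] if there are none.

[13, 19, 29, 31]

Mod squares: a ≡ -15283, b ≡ 3774901. Check v ∈ {∞, 2, 3, 7, 11, 13, 17, 19, 29, 31}.
v=∞: -15283 < 0 and 3774901 > 0  ⇒  (a,b)_∞ = +1.
v=13: a=13^0·(≡2), b=13^-1·(≡12) mod 13; (2|13)=-1, (12|13)=+1; (−1)^{0·-1·6}·(-1)^-1·(+1)^0 = -1.
v=3: a=3^-4·(≡2), b=3^0·(≡1) mod 3; (2|3)=-1, (1|3)=+1; (−1)^{-4·0·1}·(-1)^0·(+1)^-4 = +1.
v=11: a=11^0·(≡2), b=11^-2·(≡1) mod 11; (2|11)=-1, (1|11)=+1; (−1)^{0·-2·5}·(-1)^-2·(+1)^0 = +1.
v=2: v_2(a)=12, v_2(b)=22; units ≡ 5, 5 (mod 8); ε·ε+αω+βω = 0·0+12·1+22·1 ≡ 0  ⇒  (a,b)_2 = +1.
v=7: a=7^-2·(≡5), b=7^-4·(≡4) mod 7; (5|7)=-1, (4|7)=+1; (−1)^{-2·-4·3}·(-1)^-4·(+1)^-2 = +1.
v=19: a=19^0·(≡13), b=19^1·(≡14) mod 19; (13|19)=-1, (14|19)=-1; (−1)^{0·1·9}·(-1)^1·(-1)^0 = -1.
v=17: a=17^1·(≡8), b=17^5·(≡15) mod 17; (8|17)=+1, (15|17)=+1; (−1)^{1·5·8}·(+1)^5·(+1)^1 = +1.
v=31: a=31^-1·(≡12), b=31^3·(≡26) mod 31; (12|31)=-1, (26|31)=-1; (−1)^{-1·3·15}·(-1)^3·(-1)^-1 = -1.
v=29: a=29^1·(≡4), b=29^3·(≡10) mod 29; (4|29)=+1, (10|29)=-1; (−1)^{1·3·14}·(+1)^3·(-1)^1 = -1.
|Ram(-15283, 3774901)| = 4, even; anisotropic at {13, 19, 29, 31}.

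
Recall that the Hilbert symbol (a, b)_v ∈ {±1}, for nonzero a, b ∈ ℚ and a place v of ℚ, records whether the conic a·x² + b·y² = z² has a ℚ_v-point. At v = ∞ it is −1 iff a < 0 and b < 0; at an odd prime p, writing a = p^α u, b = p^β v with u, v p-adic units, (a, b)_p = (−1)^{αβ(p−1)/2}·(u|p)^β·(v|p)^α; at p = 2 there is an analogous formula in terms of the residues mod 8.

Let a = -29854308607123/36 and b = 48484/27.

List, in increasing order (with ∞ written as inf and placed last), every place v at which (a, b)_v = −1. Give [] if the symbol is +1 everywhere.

[3, 11, 13, 29]

(a, b) ≡ (-4147, 36363) mod (ℚ^×)²; places V = {2, 3, 7, 11, 13, 17, 23, 29, 31, ∞}.
(a,b)_3: α=-2, u≡2; β=-3, v≡1 (mod 3); (2|3)=-1, (1|3)=+1; sign (−1)^0·-1^-3·+1^-2 = -1.
(a,b)_13: α=1, u≡7; β=0, v≡7 (mod 13); (7|13)=-1, (7|13)=-1; sign (−1)^0·-1^0·-1^1 = -1.
(a,b)_31: α=2, u≡8; β=1, v≡12 (mod 31); (8|31)=+1, (12|31)=-1; sign (−1)^0·+1^1·-1^2 = +1.
(a,b)_2: α=-2, β=2; u≡5, v≡3 (mod 8); ε(u)ε(v)=0·1, αω(v)=-2·1, βω(u)=2·1; sum ≡ 0  ⇒  +1.
(a,b)_23: α=2, u≡13; β=1, v≡21 (mod 23); (13|23)=+1, (21|23)=-1; sign (−1)^0·+1^1·-1^2 = +1.
(a,b)_∞: sgn(-4147)=−, sgn(36363)=+, so +1.
(a,b)_17: α=2, u≡16; β=1, v≡3 (mod 17); (16|17)=+1, (3|17)=-1; sign (−1)^0·+1^1·-1^2 = +1.
(a,b)_7: α=2, u≡1; β=0, v≡5 (mod 7); (1|7)=+1, (5|7)=-1; sign (−1)^0·+1^0·-1^2 = +1.
(a,b)_11: α=1, u≡6; β=0, v≡8 (mod 11); (6|11)=-1, (8|11)=-1; sign (−1)^0·-1^0·-1^1 = -1.
(a,b)_29: α=1, u≡14; β=0, v≡2 (mod 29); (14|29)=-1, (2|29)=-1; sign (−1)^0·-1^0·-1^1 = -1.
(-4147, 36363 / ℚ) ramifies at {3, 11, 13, 29}: a division algebra.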